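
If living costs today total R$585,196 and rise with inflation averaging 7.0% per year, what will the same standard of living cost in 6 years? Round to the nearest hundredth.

Cumulative price-level factor: (1+7.0%)^6 ≈ 1.5007303518.
Multiplying R$585,196 by the price-level factor gives the future nominal sum.

R$878,221.40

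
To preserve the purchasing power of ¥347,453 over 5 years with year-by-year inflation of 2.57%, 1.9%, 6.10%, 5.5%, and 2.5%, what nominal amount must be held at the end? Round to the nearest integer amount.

Cumulative price-level factor: 1.0257 × 1.019 × 1.0610 × 1.055 × 1.025 ≈ 1.1991851683.
The nominal amount required is ¥347,453 scaled up by that factor.

¥416,660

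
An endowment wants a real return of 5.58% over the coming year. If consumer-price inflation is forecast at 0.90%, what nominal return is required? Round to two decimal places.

By the Fisher equation, 1 + r_nom = (1 + 5.58%)(1 + 0.90%) = 1.0558 × 1.0090 = 1.0653022.
So r_nom = 6.53022%.

6.53%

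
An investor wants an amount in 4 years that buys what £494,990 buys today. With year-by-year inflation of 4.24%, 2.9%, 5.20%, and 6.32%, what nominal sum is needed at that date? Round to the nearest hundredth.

Cumulative price-level factor: 1.0424 × 1.029 × 1.0520 × 1.0632 ≈ 1.1997216198.
The nominal amount required is £494,990 scaled up by that factor.

£593,850.20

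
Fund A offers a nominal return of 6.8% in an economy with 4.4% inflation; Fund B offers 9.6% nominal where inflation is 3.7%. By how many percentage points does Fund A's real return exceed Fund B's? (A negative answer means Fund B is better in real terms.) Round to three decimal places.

-3.391

Fund A real return: 1.068/1.044 − 1 = 2.2989%.
Fund B real return: 1.096/1.037 − 1 = 5.6895%.
Difference: 2.2989 − 5.6895 = -3.3906 pp.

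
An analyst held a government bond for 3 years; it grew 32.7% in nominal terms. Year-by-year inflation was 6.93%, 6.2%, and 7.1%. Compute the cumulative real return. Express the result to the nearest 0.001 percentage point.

9.108%

Cumulative inflation factor: 1.0693 × 1.062 × 1.071 ≈ 1.21622.
Nominal growth factor: 1.32700. Real growth factor = 1.32700 / 1.21622 ≈ 1.09108.
Total real return ≈ 9.1082%.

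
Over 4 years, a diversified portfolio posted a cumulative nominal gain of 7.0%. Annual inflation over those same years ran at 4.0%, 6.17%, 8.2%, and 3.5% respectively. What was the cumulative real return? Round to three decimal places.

Cumulative inflation factor: 1.040 × 1.0617 × 1.082 × 1.035 ≈ 1.23652.
Nominal growth factor: 1.07000. Real growth factor = 1.07000 / 1.23652 ≈ 0.86533.
Total real return ≈ -13.4671%.

-13.467%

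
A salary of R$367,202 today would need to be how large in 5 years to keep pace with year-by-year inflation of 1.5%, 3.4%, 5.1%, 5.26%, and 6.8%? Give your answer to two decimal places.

R$455,332.82

Cumulative price-level factor: 1.015 × 1.034 × 1.051 × 1.0526 × 1.068 ≈ 1.2400063678.
Multiplying R$367,202 by the price-level factor gives the future nominal sum.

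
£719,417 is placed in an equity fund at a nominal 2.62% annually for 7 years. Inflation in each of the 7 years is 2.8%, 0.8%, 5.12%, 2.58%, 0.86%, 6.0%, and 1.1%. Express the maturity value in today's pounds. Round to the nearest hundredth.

£713,883.08

Nominal value at maturity: £719,417 × (1 + 2.62%)^7 ≈ £862,193.55.
Price-level factor over 7 years: 1.028 × 1.008 × 1.0512 × 1.0258 × 1.0086 × 1.060 × 1.011 ≈ 1.2077517582.
The maturity value deflated by that factor is the answer in today's purchasing power.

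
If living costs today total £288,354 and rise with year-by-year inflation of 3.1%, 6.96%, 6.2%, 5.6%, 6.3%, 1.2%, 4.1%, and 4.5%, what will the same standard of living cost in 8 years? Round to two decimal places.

Cumulative price-level factor: 1.031 × 1.0696 × 1.062 × 1.056 × 1.063 × 1.012 × 1.041 × 1.045 ≈ 1.4472691056.
Multiplying £288,354 by the price-level factor gives the future nominal sum.

£417,325.84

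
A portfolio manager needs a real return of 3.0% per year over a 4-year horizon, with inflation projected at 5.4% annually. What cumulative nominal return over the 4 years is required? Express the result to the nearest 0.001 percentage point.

38.903%

Required annual nominal rate: (1+3.0%)(1+5.4%) − 1 = 8.562%.
Cumulative over 4 years: (1 + 0.08562)^4 − 1 ≈ 0.38903.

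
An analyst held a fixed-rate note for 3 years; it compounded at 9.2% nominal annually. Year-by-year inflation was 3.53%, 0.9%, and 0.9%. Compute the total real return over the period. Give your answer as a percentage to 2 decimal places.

Cumulative inflation factor: 1.0353 × 1.009 × 1.009 ≈ 1.05402.
Nominal growth factor: 1.30217. Real growth factor = 1.30217 / 1.05402 ≈ 1.23543.
Total real return ≈ 23.5433%.

23.54%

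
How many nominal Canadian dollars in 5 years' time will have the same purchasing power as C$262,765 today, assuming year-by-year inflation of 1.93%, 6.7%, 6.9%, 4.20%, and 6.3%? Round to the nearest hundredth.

C$338,386.20

Cumulative price-level factor: 1.0193 × 1.067 × 1.069 × 1.0420 × 1.063 ≈ 1.2877902490.
The nominal amount required is C$262,765 scaled up by that factor.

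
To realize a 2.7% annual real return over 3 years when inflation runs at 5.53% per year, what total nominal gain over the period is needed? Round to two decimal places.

Required annual nominal rate: (1+2.7%)(1+5.53%) − 1 = 8.37931%.
Cumulative over 3 years: (1 + 0.0837931)^3 − 1 ≈ 0.27303.

27.30%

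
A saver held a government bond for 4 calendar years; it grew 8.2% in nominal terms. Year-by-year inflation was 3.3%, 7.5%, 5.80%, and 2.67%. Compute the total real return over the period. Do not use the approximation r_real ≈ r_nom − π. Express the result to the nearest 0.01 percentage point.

Cumulative inflation factor: 1.033 × 1.075 × 1.0580 × 1.0267 ≈ 1.20625.
Nominal growth factor: 1.08200. Real growth factor = 1.08200 / 1.20625 ≈ 0.89699.
Total real return ≈ -10.3007%.

-10.30%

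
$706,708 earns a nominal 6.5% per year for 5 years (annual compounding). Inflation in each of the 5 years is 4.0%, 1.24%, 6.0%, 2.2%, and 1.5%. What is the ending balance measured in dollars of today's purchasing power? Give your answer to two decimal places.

$836,334.03

Nominal value at maturity: $706,708 × (1 + 6.5%)^5 ≈ $968,251.21.
Price-level factor over 5 years: 1.040 × 1.0124 × 1.060 × 1.022 × 1.015 ≈ 1.1577326441.
Dividing the nominal maturity value by the price-level factor gives the value in today's money.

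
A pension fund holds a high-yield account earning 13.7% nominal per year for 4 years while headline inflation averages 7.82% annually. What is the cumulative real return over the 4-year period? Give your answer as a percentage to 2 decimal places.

23.66%

The annual real rate is (1+13.7%)/(1+7.82%) − 1 = 5.4535%.
Compounded over 4 years: (1 + 0.054535)^4 − 1 ≈ 0.23664.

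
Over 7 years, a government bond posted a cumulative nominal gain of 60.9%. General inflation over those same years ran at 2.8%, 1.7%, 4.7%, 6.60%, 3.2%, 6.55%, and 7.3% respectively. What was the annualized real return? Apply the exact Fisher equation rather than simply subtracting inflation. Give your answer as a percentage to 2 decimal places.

Cumulative inflation factor: 1.028 × 1.017 × 1.047 × 1.0660 × 1.032 × 1.0655 × 1.073 ≈ 1.37674.
Nominal growth factor: 1.60900. Real growth factor = 1.60900 / 1.37674 ≈ 1.16871.
Annualized: 1.16871^(1/7) − 1 ≈ 0.02252.

2.25%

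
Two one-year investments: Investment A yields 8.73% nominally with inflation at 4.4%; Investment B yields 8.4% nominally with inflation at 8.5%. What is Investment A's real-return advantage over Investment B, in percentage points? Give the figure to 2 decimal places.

Investment A real return: 1.0873/1.044 − 1 = 4.148%.
Investment B real return: 1.084/1.085 − 1 = -0.092%.
Difference: 4.148 − (-0.092) = 4.240 pp.

4.24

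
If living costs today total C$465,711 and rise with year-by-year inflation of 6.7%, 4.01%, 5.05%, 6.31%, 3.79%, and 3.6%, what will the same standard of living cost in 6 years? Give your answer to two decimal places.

Cumulative price-level factor: 1.067 × 1.0401 × 1.0505 × 1.0631 × 1.0379 × 1.036 ≈ 1.3326771704.
The nominal amount required is C$465,711 scaled up by that factor.

C$620,642.42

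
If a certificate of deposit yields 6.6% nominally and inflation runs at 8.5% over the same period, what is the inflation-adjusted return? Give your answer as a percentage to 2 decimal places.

Real return via the Fisher equation: (1 + 6.6%)/(1 + 8.5%) − 1 = 1.066/1.085 − 1 ≈ -0.01751.

-1.75%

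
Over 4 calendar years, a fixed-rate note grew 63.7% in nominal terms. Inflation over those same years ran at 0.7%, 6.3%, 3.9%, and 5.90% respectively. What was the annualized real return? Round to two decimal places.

8.58%

Cumulative inflation factor: 1.007 × 1.063 × 1.039 × 1.0590 ≈ 1.17781.
Nominal growth factor: 1.63700. Real growth factor = 1.63700 / 1.17781 ≈ 1.38987.
Annualized: 1.38987^(1/4) − 1 ≈ 0.08578.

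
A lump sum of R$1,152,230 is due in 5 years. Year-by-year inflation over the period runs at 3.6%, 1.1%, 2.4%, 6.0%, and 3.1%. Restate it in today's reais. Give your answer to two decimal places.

R$983,023.23

Price-level factor over 5 years: 1.036 × 1.011 × 1.024 × 1.060 × 1.031 ≈ 1.1721289652.
Purchasing power today: R$1,152,230 divided by that factor.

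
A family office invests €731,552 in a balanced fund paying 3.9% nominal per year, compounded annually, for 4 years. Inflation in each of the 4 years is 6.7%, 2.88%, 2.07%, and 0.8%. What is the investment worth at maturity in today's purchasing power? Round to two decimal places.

Nominal value at maturity: €731,552 × (1 + 3.9%)^4 ≈ €852,525.53.
Price-level factor over 4 years: 1.067 × 1.0288 × 1.0207 × 1.008 ≈ 1.1294162235.
Dividing the nominal maturity value by the price-level factor gives the value in today's money.

€754,837.33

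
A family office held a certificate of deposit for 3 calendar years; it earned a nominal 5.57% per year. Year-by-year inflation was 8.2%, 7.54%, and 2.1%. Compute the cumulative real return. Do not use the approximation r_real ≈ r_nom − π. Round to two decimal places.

-0.96%

Cumulative inflation factor: 1.082 × 1.0754 × 1.021 ≈ 1.18802.
Nominal growth factor: 1.17658. Real growth factor = 1.17658 / 1.18802 ≈ 0.99037.
Total real return ≈ -0.9628%.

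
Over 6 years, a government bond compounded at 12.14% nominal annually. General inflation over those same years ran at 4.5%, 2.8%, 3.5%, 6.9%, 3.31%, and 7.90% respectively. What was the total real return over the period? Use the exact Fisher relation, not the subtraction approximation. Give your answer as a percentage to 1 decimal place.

Cumulative inflation factor: 1.045 × 1.028 × 1.035 × 1.069 × 1.0331 × 1.0790 ≈ 1.32492.
Nominal growth factor: 1.98867. Real growth factor = 1.98867 / 1.32492 ≈ 1.50097.
Total real return ≈ 50.0970%.

50.1%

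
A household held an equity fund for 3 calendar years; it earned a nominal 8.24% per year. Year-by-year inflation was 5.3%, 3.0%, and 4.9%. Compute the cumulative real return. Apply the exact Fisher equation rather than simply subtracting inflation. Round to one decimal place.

11.5%

Cumulative inflation factor: 1.053 × 1.030 × 1.049 ≈ 1.13773.
Nominal growth factor: 1.26813. Real growth factor = 1.26813 / 1.13773 ≈ 1.11461.
Total real return ≈ 11.4608%.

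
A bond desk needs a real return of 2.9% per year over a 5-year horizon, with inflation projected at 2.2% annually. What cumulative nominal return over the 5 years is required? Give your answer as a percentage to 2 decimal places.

Required annual nominal rate: (1+2.9%)(1+2.2%) − 1 = 5.1638%.
Cumulative over 5 years: (1 + 0.051638)^5 − 1 ≈ 0.28627.

28.63%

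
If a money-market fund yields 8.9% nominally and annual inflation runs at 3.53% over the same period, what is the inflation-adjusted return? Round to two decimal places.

5.19%

Real return via the Fisher equation: (1 + 8.9%)/(1 + 3.53%) − 1 = 1.089/1.0353 − 1 ≈ 0.05187.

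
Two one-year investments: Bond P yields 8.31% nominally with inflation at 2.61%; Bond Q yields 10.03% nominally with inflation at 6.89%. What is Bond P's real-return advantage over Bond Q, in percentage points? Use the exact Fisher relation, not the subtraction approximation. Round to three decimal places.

2.617

Bond P real return: 1.0831/1.0261 − 1 = 5.5550%.
Bond Q real return: 1.1003/1.0689 − 1 = 2.9376%.
Difference: 5.5550 − 2.9376 = 2.6174 pp.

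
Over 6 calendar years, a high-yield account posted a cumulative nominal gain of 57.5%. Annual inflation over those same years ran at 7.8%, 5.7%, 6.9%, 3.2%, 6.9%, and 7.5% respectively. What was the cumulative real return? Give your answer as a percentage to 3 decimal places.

9.029%

Cumulative inflation factor: 1.078 × 1.057 × 1.069 × 1.032 × 1.069 × 1.075 ≈ 1.44457.
Nominal growth factor: 1.57500. Real growth factor = 1.57500 / 1.44457 ≈ 1.09029.
Total real return ≈ 9.0293%.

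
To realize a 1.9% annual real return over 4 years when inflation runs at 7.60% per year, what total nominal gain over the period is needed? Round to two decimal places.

44.53%

Required annual nominal rate: (1+1.9%)(1+7.60%) − 1 = 9.6444%.
Cumulative over 4 years: (1 + 0.096444)^4 − 1 ≈ 0.44526.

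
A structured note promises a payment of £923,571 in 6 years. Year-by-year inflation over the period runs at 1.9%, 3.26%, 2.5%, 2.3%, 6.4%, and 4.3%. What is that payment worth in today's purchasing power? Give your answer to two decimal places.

Price-level factor over 6 years: 1.019 × 1.0326 × 1.025 × 1.023 × 1.064 × 1.043 ≈ 1.2244237366.
Purchasing power today: £923,571 divided by that factor.

£754,290.34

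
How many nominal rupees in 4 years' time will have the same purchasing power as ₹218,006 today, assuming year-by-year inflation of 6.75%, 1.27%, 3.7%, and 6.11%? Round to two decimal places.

₹259,329.67

Cumulative price-level factor: 1.0675 × 1.0127 × 1.037 × 1.0611 ≈ 1.1895529124.
The nominal amount required is ₹218,006 scaled up by that factor.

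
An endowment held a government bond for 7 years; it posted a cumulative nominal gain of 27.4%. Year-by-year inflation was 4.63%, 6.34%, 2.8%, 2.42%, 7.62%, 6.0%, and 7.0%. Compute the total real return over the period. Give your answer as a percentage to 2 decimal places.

Cumulative inflation factor: 1.0463 × 1.0634 × 1.028 × 1.0242 × 1.0762 × 1.060 × 1.070 ≈ 1.42993.
Nominal growth factor: 1.27400. Real growth factor = 1.27400 / 1.42993 ≈ 0.89096.
Total real return ≈ -10.9044%.

-10.90%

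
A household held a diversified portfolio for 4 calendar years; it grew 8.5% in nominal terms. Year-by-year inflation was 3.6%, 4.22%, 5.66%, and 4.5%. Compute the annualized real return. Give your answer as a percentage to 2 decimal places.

Cumulative inflation factor: 1.036 × 1.0422 × 1.0566 × 1.045 ≈ 1.19217.
Nominal growth factor: 1.08500. Real growth factor = 1.08500 / 1.19217 ≈ 0.91011.
Annualized: 0.91011^(1/4) − 1 ≈ -0.02327.

-2.33%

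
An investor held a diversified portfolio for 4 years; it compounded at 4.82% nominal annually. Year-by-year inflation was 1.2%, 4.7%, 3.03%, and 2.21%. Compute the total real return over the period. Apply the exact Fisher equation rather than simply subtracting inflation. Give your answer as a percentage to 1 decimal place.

Cumulative inflation factor: 1.012 × 1.047 × 1.0303 × 1.0221 ≈ 1.11579.
Nominal growth factor: 1.20719. Real growth factor = 1.20719 / 1.11579 ≈ 1.08191.
Total real return ≈ 8.1913%.

8.2%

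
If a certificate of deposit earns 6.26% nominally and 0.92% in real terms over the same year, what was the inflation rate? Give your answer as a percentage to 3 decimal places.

From (1+r_nom) = (1+r_real)(1+π), we get 1+π = (1 + 6.26%)/(1 + 0.92%) = 1.0626/1.0092 ≈ 1.05291.
So π ≈ 5.2913%.

5.291%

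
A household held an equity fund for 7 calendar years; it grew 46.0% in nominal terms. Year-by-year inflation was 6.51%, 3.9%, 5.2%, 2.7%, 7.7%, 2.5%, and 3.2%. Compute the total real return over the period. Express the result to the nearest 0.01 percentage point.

Cumulative inflation factor: 1.0651 × 1.039 × 1.052 × 1.027 × 1.077 × 1.025 × 1.032 ≈ 1.36211.
Nominal growth factor: 1.46000. Real growth factor = 1.46000 / 1.36211 ≈ 1.07187.
Total real return ≈ 7.1868%.

7.19%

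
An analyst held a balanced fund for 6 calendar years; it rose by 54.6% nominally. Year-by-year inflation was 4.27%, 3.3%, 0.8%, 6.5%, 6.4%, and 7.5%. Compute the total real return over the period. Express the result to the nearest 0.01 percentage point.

16.89%

Cumulative inflation factor: 1.0427 × 1.033 × 1.008 × 1.065 × 1.064 × 1.075 ≈ 1.32257.
Nominal growth factor: 1.54600. Real growth factor = 1.54600 / 1.32257 ≈ 1.16893.
Total real return ≈ 16.8933%.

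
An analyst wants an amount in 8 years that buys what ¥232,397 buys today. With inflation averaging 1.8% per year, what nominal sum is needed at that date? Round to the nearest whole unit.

Cumulative price-level factor: (1+1.8%)^8 ≈ 1.1534060471.
The nominal amount required is ¥232,397 scaled up by that factor.

¥268,048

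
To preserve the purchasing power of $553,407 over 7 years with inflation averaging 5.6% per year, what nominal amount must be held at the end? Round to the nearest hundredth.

$810,386.27

Cumulative price-level factor: (1+5.6%)^7 ≈ 1.4643585503.
Multiplying $553,407 by the price-level factor gives the future nominal sum.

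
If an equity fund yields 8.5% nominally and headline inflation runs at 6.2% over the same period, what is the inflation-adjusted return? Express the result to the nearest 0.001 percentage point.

Real return via the Fisher equation: (1 + 8.5%)/(1 + 6.2%) − 1 = 1.085/1.062 − 1 ≈ 0.02166.

2.166%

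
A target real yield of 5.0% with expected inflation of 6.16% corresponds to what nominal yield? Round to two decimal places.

By the Fisher equation, 1 + r_nom = (1 + 5.0%)(1 + 6.16%) = 1.050 × 1.0616 = 1.11468.
So r_nom = 11.468%.

11.47%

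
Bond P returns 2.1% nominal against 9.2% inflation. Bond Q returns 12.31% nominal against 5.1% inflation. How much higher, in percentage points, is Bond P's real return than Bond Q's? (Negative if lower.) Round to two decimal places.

Bond P real return: 1.021/1.092 − 1 = -6.502%.
Bond Q real return: 1.1231/1.051 − 1 = 6.860%.
Difference: -6.502 − 6.860 = -13.362 pp.

-13.36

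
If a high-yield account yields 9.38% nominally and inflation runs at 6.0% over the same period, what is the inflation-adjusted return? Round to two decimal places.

Real return via the Fisher equation: (1 + 9.38%)/(1 + 6.0%) − 1 = 1.0938/1.060 − 1 ≈ 0.03189.

3.19%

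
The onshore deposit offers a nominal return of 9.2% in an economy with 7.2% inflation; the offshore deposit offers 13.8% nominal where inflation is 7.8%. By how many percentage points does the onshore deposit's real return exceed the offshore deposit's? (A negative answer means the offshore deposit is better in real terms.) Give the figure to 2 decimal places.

The onshore deposit real return: 1.092/1.072 − 1 = 1.866%.
The offshore deposit real return: 1.138/1.078 − 1 = 5.566%.
Difference: 1.866 − 5.566 = -3.700 pp.

-3.70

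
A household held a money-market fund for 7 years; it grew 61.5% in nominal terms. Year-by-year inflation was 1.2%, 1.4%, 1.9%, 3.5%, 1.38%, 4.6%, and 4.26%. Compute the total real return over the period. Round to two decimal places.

Cumulative inflation factor: 1.012 × 1.014 × 1.019 × 1.035 × 1.0138 × 1.046 × 1.0426 ≈ 1.19656.
Nominal growth factor: 1.61500. Real growth factor = 1.61500 / 1.19656 ≈ 1.34970.
Total real return ≈ 34.9702%.

34.97%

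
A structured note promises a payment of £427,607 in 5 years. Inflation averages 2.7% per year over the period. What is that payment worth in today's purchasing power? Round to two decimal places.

Price-level factor over 5 years: (1 + 2.7%)^5 ≈ 1.1424895016.
Purchasing power today: £427,607 divided by that factor.

£374,276.52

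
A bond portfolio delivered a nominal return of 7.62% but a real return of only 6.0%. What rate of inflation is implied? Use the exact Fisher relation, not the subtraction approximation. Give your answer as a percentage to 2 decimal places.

1.53%

From (1+r_nom) = (1+r_real)(1+π), we get 1+π = (1 + 7.62%)/(1 + 6.0%) = 1.0762/1.060 ≈ 1.01528.
So π ≈ 1.5283%.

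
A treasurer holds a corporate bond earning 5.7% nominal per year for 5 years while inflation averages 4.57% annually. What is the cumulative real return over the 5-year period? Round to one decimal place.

The annual real rate is (1+5.7%)/(1+4.57%) − 1 = 1.0806%.
Compounded over 5 years: (1 + 0.010806)^5 − 1 ≈ 0.05521.

5.5%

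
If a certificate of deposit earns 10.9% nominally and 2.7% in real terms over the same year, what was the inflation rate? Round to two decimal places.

7.98%

From (1+r_nom) = (1+r_real)(1+π), we get 1+π = (1 + 10.9%)/(1 + 2.7%) = 1.109/1.027 ≈ 1.07984.
So π ≈ 7.9844%.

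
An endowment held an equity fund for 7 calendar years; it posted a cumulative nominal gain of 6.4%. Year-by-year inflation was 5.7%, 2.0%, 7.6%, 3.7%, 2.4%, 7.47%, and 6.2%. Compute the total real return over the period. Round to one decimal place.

Cumulative inflation factor: 1.057 × 1.020 × 1.076 × 1.037 × 1.024 × 1.0747 × 1.062 ≈ 1.40598.
Nominal growth factor: 1.06400. Real growth factor = 1.06400 / 1.40598 ≈ 0.75677.
Total real return ≈ -24.3230%.

-24.3%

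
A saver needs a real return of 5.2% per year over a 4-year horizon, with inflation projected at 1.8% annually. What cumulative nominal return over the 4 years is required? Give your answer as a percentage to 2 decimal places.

Required annual nominal rate: (1+5.2%)(1+1.8%) − 1 = 7.0936%.
Cumulative over 4 years: (1 + 0.070936)^4 − 1 ≈ 0.31539.

31.54%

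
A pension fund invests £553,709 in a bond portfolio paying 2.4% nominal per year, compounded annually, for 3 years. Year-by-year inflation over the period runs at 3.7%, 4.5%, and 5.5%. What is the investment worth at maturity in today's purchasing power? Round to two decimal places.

Nominal value at maturity: £553,709 × (1 + 2.4%)^3 ≈ £594,540.51.
Price-level factor over 3 years: 1.037 × 1.045 × 1.055 = 1.143266575.
The maturity value deflated by that factor is the answer in today's purchasing power.

£520,036.64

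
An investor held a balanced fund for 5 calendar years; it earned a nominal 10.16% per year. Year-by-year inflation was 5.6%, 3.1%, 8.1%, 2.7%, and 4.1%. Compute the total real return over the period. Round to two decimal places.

Cumulative inflation factor: 1.056 × 1.031 × 1.081 × 1.027 × 1.041 ≈ 1.25826.
Nominal growth factor: 1.62226. Real growth factor = 1.62226 / 1.25826 ≈ 1.28929.
Total real return ≈ 28.9289%.

28.93%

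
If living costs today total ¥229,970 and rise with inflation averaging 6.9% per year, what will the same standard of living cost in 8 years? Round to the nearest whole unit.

Cumulative price-level factor: (1+6.9%)^8 ≈ 1.7053818700.
The nominal amount required is ¥229,970 scaled up by that factor.

¥392,187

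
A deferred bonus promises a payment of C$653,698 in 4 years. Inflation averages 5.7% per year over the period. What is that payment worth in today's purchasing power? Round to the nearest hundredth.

Price-level factor over 4 years: (1 + 5.7%)^4 ≈ 1.2482453280.
Purchasing power today: C$653,698 divided by that factor.

C$523,693.53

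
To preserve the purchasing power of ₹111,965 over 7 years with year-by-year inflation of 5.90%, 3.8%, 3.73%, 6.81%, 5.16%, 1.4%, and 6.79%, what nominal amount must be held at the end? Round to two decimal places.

₹155,278.39

Cumulative price-level factor: 1.0590 × 1.038 × 1.0373 × 1.0681 × 1.0516 × 1.014 × 1.0679 ≈ 1.3868475560.
Multiplying ₹111,965 by the price-level factor gives the future nominal sum.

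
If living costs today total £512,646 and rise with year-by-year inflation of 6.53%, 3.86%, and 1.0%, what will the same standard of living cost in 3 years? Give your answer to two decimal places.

Cumulative price-level factor: 1.0653 × 1.0386 × 1.010 = 1.1174847858.
Multiplying £512,646 by the price-level factor gives the future nominal sum.

£572,874.11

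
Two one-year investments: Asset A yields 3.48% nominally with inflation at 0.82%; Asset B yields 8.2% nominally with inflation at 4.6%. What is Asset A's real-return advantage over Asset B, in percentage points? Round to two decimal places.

-0.80

Asset A real return: 1.0348/1.0082 − 1 = 2.638%.
Asset B real return: 1.082/1.046 − 1 = 3.442%.
Difference: 2.638 − 3.442 = -0.804 pp.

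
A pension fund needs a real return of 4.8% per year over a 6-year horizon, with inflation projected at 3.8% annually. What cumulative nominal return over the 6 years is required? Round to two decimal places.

Required annual nominal rate: (1+4.8%)(1+3.8%) − 1 = 8.7824%.
Cumulative over 6 years: (1 + 0.087824)^6 − 1 ≈ 0.65711.

65.71%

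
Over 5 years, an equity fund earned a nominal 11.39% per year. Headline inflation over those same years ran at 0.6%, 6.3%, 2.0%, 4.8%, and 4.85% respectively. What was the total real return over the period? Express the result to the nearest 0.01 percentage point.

Cumulative inflation factor: 1.006 × 1.063 × 1.020 × 1.048 × 1.0485 ≈ 1.19856.
Nominal growth factor: 1.71487. Real growth factor = 1.71487 / 1.19856 ≈ 1.43077.
Total real return ≈ 43.0770%.

43.08%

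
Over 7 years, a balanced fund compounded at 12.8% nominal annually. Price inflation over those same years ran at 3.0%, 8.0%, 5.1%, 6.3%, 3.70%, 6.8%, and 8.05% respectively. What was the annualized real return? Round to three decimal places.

6.582%

Cumulative inflation factor: 1.030 × 1.080 × 1.051 × 1.063 × 1.0370 × 1.068 × 1.0805 ≈ 1.48721.
Nominal growth factor: 2.32361. Real growth factor = 2.32361 / 1.48721 ≈ 1.56240.
Annualized: 1.56240^(1/7) − 1 ≈ 0.06582.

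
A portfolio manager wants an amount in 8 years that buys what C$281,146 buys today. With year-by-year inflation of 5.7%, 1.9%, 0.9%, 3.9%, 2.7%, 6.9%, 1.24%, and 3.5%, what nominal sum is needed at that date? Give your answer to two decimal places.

Cumulative price-level factor: 1.057 × 1.019 × 1.009 × 1.039 × 1.027 × 1.069 × 1.0124 × 1.035 ≈ 1.2989622209.
Multiplying C$281,146 by the price-level factor gives the future nominal sum.

C$365,198.03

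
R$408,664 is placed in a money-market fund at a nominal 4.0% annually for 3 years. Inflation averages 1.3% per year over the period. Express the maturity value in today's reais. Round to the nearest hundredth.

R$442,219.68

Nominal value at maturity: R$408,664 × (1 + 4.0%)^3 ≈ R$459,691.42.
Price-level factor over 3 years: (1 + 1.3%)^3 = 1.039509197.
Dividing the nominal maturity value by the price-level factor gives the value in today's money.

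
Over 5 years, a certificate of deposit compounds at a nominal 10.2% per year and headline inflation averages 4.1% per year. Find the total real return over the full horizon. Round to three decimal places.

32.940%

The annual real rate is (1+10.2%)/(1+4.1%) − 1 = 5.8598%.
Compounded over 5 years: (1 + 0.058598)^5 − 1 ≈ 0.32940.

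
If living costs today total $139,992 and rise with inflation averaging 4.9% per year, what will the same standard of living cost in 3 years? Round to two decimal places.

$161,595.66

Cumulative price-level factor: (1+4.9%)^3 = 1.154320649.
Multiplying $139,992 by the price-level factor gives the future nominal sum.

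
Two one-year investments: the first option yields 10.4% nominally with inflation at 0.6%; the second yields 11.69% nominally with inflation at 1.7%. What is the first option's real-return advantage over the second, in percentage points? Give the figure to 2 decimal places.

-0.08

The first option real return: 1.104/1.006 − 1 = 9.742%.
The second real return: 1.1169/1.017 − 1 = 9.823%.
Difference: 9.742 − 9.823 = -0.081 pp.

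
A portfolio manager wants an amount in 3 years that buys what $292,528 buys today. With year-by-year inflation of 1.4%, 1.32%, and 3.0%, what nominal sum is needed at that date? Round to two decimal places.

$309,554.99

Cumulative price-level factor: 1.014 × 1.0132 × 1.030 = 1.058206344.
The nominal amount required is $292,528 scaled up by that factor.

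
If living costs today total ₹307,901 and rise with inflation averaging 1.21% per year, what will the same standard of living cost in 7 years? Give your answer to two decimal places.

₹334,946.21

Cumulative price-level factor: (1+1.21%)^7 ≈ 1.0878373704.
The nominal amount required is ₹307,901 scaled up by that factor.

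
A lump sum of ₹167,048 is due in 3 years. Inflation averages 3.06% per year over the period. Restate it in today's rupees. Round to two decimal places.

₹152,605.74

Price-level factor over 3 years: (1 + 3.06%)^3 ≈ 1.0946377326.
Purchasing power today: ₹167,048 divided by that factor.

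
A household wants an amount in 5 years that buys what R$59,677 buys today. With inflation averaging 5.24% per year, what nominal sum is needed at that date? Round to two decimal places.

R$77,039.10

Cumulative price-level factor: (1+5.24%)^5 ≈ 1.2909344693.
Multiplying R$59,677 by the price-level factor gives the future nominal sum.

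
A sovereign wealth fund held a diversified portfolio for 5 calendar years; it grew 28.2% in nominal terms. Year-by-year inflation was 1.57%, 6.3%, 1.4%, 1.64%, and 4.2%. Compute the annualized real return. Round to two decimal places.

2.03%

Cumulative inflation factor: 1.0157 × 1.063 × 1.014 × 1.0164 × 1.042 ≈ 1.15950.
Nominal growth factor: 1.28200. Real growth factor = 1.28200 / 1.15950 ≈ 1.10565.
Annualized: 1.10565^(1/5) − 1 ≈ 0.02029.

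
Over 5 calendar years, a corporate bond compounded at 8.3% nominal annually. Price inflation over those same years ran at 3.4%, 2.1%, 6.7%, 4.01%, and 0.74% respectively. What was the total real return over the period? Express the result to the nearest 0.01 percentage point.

26.23%

Cumulative inflation factor: 1.034 × 1.021 × 1.067 × 1.0401 × 1.0074 ≈ 1.18029.
Nominal growth factor: 1.48985. Real growth factor = 1.48985 / 1.18029 ≈ 1.26228.
Total real return ≈ 26.2277%.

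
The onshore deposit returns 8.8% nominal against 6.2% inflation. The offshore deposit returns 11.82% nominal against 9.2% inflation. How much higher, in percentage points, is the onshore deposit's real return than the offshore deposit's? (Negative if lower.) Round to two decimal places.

The onshore deposit real return: 1.088/1.062 − 1 = 2.448%.
The offshore deposit real return: 1.1182/1.092 − 1 = 2.399%.
Difference: 2.448 − 2.399 = 0.049 pp.

0.05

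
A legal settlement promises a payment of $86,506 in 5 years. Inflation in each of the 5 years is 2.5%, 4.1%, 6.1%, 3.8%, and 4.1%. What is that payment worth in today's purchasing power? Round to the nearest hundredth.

Price-level factor over 5 years: 1.025 × 1.041 × 1.061 × 1.038 × 1.041 ≈ 1.2233143263.
Purchasing power today: $86,506 divided by that factor.

$70,714.45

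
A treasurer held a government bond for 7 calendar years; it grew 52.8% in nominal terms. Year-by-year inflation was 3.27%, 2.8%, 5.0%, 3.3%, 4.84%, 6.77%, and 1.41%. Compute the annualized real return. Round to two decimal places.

2.26%

Cumulative inflation factor: 1.0327 × 1.028 × 1.050 × 1.033 × 1.0484 × 1.0677 × 1.0141 ≈ 1.30712.
Nominal growth factor: 1.52800. Real growth factor = 1.52800 / 1.30712 ≈ 1.16899.
Annualized: 1.16899^(1/7) − 1 ≈ 0.02256.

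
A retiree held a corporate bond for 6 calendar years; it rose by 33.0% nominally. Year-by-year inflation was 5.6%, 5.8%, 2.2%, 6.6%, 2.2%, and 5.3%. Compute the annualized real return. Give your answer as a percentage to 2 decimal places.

Cumulative inflation factor: 1.056 × 1.058 × 1.022 × 1.066 × 1.022 × 1.053 ≈ 1.30990.
Nominal growth factor: 1.33000. Real growth factor = 1.33000 / 1.30990 ≈ 1.01535.
Annualized: 1.01535^(1/6) − 1 ≈ 0.00254.

0.25%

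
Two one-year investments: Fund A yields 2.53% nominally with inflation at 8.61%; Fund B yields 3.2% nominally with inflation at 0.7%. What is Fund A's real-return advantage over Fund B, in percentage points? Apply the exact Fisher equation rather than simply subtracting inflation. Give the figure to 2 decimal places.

Fund A real return: 1.0253/1.0861 − 1 = -5.598%.
Fund B real return: 1.032/1.007 − 1 = 2.483%.
Difference: -5.598 − 2.483 = -8.081 pp.

-8.08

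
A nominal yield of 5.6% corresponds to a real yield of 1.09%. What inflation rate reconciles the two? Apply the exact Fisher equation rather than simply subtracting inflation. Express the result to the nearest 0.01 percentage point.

From (1+r_nom) = (1+r_real)(1+π), we get 1+π = (1 + 5.6%)/(1 + 1.09%) = 1.056/1.0109 ≈ 1.04461.
So π ≈ 4.4614%.

4.46%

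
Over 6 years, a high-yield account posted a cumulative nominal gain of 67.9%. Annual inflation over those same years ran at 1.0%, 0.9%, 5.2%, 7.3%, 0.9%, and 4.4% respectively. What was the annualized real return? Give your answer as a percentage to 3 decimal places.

5.586%

Cumulative inflation factor: 1.010 × 1.009 × 1.052 × 1.073 × 1.009 × 1.044 ≈ 1.21177.
Nominal growth factor: 1.67900. Real growth factor = 1.67900 / 1.21177 ≈ 1.38558.
Annualized: 1.38558^(1/6) − 1 ≈ 0.05586.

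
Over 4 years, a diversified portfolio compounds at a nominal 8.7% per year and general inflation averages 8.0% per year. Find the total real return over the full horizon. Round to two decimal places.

2.62%

The annual real rate is (1+8.7%)/(1+8.0%) − 1 = 0.6481%.
Compounded over 4 years: (1 + 0.006481)^4 − 1 ≈ 0.02618.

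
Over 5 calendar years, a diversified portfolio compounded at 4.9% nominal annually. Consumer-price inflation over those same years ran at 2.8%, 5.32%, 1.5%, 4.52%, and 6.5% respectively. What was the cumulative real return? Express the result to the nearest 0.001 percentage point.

3.839%

Cumulative inflation factor: 1.028 × 1.0532 × 1.015 × 1.0452 × 1.065 ≈ 1.22326.
Nominal growth factor: 1.27022. Real growth factor = 1.27022 / 1.22326 ≈ 1.03839.
Total real return ≈ 3.8385%.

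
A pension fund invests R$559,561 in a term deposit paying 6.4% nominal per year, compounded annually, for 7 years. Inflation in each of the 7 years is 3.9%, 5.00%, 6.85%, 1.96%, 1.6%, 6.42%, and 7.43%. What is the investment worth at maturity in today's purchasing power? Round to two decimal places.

Nominal value at maturity: R$559,561 × (1 + 6.4%)^7 ≈ R$863,850.99.
Price-level factor over 7 years: 1.039 × 1.0500 × 1.0685 × 1.0196 × 1.016 × 1.0642 × 1.0743 ≈ 1.3805487218.
The maturity value deflated by that factor is the answer in today's purchasing power.

R$625,730.17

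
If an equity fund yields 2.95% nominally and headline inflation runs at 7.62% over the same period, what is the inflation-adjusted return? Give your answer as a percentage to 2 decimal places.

Real return via the Fisher equation: (1 + 2.95%)/(1 + 7.62%) − 1 = 1.0295/1.0762 − 1 ≈ -0.04339.

-4.34%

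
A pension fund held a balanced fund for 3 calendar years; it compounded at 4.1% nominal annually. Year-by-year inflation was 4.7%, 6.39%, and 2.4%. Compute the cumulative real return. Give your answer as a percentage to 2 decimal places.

Cumulative inflation factor: 1.047 × 1.0639 × 1.024 ≈ 1.14064.
Nominal growth factor: 1.12811. Real growth factor = 1.12811 / 1.14064 ≈ 0.98902.
Total real return ≈ -1.0981%.

-1.10%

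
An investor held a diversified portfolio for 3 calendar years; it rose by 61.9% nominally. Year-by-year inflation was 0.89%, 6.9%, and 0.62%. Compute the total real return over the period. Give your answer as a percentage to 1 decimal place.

Cumulative inflation factor: 1.0089 × 1.069 × 1.0062 ≈ 1.08520.
Nominal growth factor: 1.61900. Real growth factor = 1.61900 / 1.08520 ≈ 1.49189.
Total real return ≈ 49.1890%.

49.2%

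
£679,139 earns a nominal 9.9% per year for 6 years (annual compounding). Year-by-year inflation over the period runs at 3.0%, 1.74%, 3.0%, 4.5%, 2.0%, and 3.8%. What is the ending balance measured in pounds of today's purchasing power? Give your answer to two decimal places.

£1,001,993.32

Nominal value at maturity: £679,139 × (1 + 9.9%)^6 ≈ £1,196,588.50.
Price-level factor over 6 years: 1.030 × 1.0174 × 1.030 × 1.045 × 1.020 × 1.038 ≈ 1.1942080611.
The maturity value deflated by that factor is the answer in today's purchasing power.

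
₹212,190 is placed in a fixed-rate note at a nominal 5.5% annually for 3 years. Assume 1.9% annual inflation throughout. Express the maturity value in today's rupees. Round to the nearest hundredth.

Nominal value at maturity: ₹212,190 × (1 + 5.5%)^3 ≈ ₹249,162.28.
Price-level factor over 3 years: (1 + 1.9%)^3 = 1.058089859.
Dividing the nominal maturity value by the price-level factor gives the value in today's money.

₹235,483.10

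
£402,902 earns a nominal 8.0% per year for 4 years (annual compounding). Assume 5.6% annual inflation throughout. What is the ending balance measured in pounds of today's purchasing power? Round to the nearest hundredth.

Nominal value at maturity: £402,902 × (1 + 8.0%)^4 ≈ £548,143.72.
Price-level factor over 4 years: (1 + 5.6%)^4 ≈ 1.2435282985.
The maturity value deflated by that factor is the answer in today's purchasing power.

£440,797.14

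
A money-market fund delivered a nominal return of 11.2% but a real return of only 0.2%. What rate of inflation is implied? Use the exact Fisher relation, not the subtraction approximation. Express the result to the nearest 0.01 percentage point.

10.98%

From (1+r_nom) = (1+r_real)(1+π), we get 1+π = (1 + 11.2%)/(1 + 0.2%) = 1.112/1.002 ≈ 1.10978.
So π ≈ 10.9780%.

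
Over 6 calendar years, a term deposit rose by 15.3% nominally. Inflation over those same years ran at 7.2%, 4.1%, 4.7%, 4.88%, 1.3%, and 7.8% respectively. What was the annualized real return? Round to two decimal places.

-2.45%

Cumulative inflation factor: 1.072 × 1.041 × 1.047 × 1.0488 × 1.013 × 1.078 ≈ 1.33818.
Nominal growth factor: 1.15300. Real growth factor = 1.15300 / 1.33818 ≈ 0.86162.
Annualized: 0.86162^(1/6) − 1 ≈ -0.02452.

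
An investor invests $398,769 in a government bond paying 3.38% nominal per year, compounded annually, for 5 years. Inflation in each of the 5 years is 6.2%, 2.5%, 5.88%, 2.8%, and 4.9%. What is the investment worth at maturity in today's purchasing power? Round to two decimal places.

Nominal value at maturity: $398,769 × (1 + 3.38%)^5 ≈ $470,873.26.
Price-level factor over 5 years: 1.062 × 1.025 × 1.0588 × 1.028 × 1.049 ≈ 1.2428849168.
Dividing the nominal maturity value by the price-level factor gives the value in today's money.

$378,855.08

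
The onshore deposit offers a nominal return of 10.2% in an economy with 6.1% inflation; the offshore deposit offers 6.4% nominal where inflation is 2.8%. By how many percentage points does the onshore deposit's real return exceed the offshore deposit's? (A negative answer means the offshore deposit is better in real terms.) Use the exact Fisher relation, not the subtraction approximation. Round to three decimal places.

0.362

The onshore deposit real return: 1.102/1.061 − 1 = 3.8643%.
The offshore deposit real return: 1.064/1.028 − 1 = 3.5019%.
Difference: 3.8643 − 3.5019 = 0.3624 pp.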